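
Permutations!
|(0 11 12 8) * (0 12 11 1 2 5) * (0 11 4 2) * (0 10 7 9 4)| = |(0 1 10 7 9 4 2 5 11)(8 12)| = 18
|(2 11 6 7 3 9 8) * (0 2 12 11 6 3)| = 20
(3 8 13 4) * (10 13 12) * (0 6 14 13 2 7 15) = (0 6 14 13 4 3 8 12 10 2 7 15) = [6, 1, 7, 8, 3, 5, 14, 15, 12, 9, 2, 11, 10, 4, 13, 0]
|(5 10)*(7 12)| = 2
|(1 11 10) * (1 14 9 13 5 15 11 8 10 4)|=|(1 8 10 14 9 13 5 15 11 4)|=10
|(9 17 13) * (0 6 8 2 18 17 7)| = 9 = |(0 6 8 2 18 17 13 9 7)|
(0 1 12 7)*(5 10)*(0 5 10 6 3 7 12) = (12)(0 1)(3 7 5 6) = [1, 0, 2, 7, 4, 6, 3, 5, 8, 9, 10, 11, 12]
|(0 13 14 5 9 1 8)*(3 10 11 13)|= |(0 3 10 11 13 14 5 9 1 8)|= 10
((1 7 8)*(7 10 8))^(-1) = ((1 10 8))^(-1) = (1 8 10)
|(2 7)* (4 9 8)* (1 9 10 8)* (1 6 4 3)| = |(1 9 6 4 10 8 3)(2 7)| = 14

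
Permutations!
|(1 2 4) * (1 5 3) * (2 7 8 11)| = |(1 7 8 11 2 4 5 3)| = 8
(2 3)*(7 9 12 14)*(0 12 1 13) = (0 12 14 7 9 1 13)(2 3) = [12, 13, 3, 2, 4, 5, 6, 9, 8, 1, 10, 11, 14, 0, 7]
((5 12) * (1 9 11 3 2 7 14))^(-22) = (1 14 7 2 3 11 9) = ((1 9 11 3 2 7 14)(5 12))^(-22)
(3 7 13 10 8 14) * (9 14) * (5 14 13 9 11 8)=(3 7 9 13 10 5 14)(8 11)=[0, 1, 2, 7, 4, 14, 6, 9, 11, 13, 5, 8, 12, 10, 3]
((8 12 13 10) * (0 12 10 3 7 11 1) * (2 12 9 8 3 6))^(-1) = (0 1 11 7 3 10 8 9)(2 6 13 12)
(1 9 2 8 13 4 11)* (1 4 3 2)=[0, 9, 8, 2, 11, 5, 6, 7, 13, 1, 10, 4, 12, 3]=(1 9)(2 8 13 3)(4 11)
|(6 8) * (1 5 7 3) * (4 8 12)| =|(1 5 7 3)(4 8 6 12)| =4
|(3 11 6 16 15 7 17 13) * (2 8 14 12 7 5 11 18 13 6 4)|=|(2 8 14 12 7 17 6 16 15 5 11 4)(3 18 13)|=12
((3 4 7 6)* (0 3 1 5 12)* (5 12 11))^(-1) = ((0 3 4 7 6 1 12)(5 11))^(-1) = (0 12 1 6 7 4 3)(5 11)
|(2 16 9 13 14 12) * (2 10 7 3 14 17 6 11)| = 35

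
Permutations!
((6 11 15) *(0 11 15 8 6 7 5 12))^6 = ((0 11 8 6 15 7 5 12))^6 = (0 5 15 8)(6 11 12 7)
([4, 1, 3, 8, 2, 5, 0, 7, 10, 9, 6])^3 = (0 3 6 2 10 4 8)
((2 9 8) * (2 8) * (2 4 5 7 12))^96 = (12)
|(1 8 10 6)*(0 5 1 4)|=|(0 5 1 8 10 6 4)|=7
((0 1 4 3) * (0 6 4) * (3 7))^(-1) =((0 1)(3 6 4 7))^(-1) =(0 1)(3 7 4 6)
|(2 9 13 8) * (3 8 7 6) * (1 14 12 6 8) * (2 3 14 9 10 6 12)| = |(1 9 13 7 8 3)(2 10 6 14)| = 12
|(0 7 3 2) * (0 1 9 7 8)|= |(0 8)(1 9 7 3 2)|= 10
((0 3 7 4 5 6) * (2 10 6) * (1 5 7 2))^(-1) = ((0 3 2 10 6)(1 5)(4 7))^(-1) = (0 6 10 2 3)(1 5)(4 7)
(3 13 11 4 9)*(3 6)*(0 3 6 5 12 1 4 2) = (0 3 13 11 2)(1 4 9 5 12) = [3, 4, 0, 13, 9, 12, 6, 7, 8, 5, 10, 2, 1, 11]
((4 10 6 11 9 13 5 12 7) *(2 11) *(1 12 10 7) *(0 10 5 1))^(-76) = (0 9 10 13 6 1 2 12 11)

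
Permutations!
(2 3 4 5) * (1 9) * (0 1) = (0 1 9)(2 3 4 5) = [1, 9, 3, 4, 5, 2, 6, 7, 8, 0]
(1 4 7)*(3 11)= (1 4 7)(3 11)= [0, 4, 2, 11, 7, 5, 6, 1, 8, 9, 10, 3]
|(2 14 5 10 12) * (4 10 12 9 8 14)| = |(2 4 10 9 8 14 5 12)| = 8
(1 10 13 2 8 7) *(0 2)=(0 2 8 7 1 10 13)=[2, 10, 8, 3, 4, 5, 6, 1, 7, 9, 13, 11, 12, 0]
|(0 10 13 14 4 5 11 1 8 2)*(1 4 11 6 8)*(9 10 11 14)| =|(14)(0 11 4 5 6 8 2)(9 10 13)| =21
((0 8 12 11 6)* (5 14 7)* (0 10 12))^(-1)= (0 8)(5 7 14)(6 11 12 10)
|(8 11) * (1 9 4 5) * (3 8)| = 12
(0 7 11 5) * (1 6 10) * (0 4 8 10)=(0 7 11 5 4 8 10 1 6)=[7, 6, 2, 3, 8, 4, 0, 11, 10, 9, 1, 5]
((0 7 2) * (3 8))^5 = ((0 7 2)(3 8))^5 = (0 2 7)(3 8)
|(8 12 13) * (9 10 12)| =5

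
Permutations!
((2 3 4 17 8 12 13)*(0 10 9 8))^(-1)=((0 10 9 8 12 13 2 3 4 17))^(-1)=(0 17 4 3 2 13 12 8 9 10)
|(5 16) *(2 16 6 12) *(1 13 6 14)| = 8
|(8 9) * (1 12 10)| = |(1 12 10)(8 9)| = 6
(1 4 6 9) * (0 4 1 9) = (9)(0 4 6) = [4, 1, 2, 3, 6, 5, 0, 7, 8, 9]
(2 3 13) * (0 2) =[2, 1, 3, 13, 4, 5, 6, 7, 8, 9, 10, 11, 12, 0] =(0 2 3 13)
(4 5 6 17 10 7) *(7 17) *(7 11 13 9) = (4 5 6 11 13 9 7)(10 17) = [0, 1, 2, 3, 5, 6, 11, 4, 8, 7, 17, 13, 12, 9, 14, 15, 16, 10]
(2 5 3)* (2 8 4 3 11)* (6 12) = (2 5 11)(3 8 4)(6 12) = [0, 1, 5, 8, 3, 11, 12, 7, 4, 9, 10, 2, 6]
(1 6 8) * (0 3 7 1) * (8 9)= (0 3 7 1 6 9 8)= [3, 6, 2, 7, 4, 5, 9, 1, 0, 8]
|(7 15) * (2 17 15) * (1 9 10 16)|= |(1 9 10 16)(2 17 15 7)|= 4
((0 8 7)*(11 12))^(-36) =((0 8 7)(11 12))^(-36) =(12)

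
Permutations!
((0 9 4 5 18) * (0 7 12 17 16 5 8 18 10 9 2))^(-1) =(0 2)(4 9 10 5 16 17 12 7 18 8)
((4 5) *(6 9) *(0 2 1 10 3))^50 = (10)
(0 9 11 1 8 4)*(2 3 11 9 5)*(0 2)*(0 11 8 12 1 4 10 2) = (0 5 11 4)(1 12)(2 3 8 10) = [5, 12, 3, 8, 0, 11, 6, 7, 10, 9, 2, 4, 1]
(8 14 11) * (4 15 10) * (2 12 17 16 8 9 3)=(2 12 17 16 8 14 11 9 3)(4 15 10)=[0, 1, 12, 2, 15, 5, 6, 7, 14, 3, 4, 9, 17, 13, 11, 10, 8, 16]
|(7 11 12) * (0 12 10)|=|(0 12 7 11 10)|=5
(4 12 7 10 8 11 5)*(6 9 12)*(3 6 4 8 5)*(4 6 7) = (3 7 10 5 8 11)(4 6 9 12) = [0, 1, 2, 7, 6, 8, 9, 10, 11, 12, 5, 3, 4]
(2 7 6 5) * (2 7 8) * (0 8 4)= (0 8 2 4)(5 7 6)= [8, 1, 4, 3, 0, 7, 5, 6, 2]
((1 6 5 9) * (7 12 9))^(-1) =((1 6 5 7 12 9))^(-1) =(1 9 12 7 5 6)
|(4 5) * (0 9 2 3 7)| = 10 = |(0 9 2 3 7)(4 5)|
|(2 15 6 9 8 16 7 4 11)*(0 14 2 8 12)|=35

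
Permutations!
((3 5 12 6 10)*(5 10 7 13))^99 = (3 10)(5 13 7 6 12)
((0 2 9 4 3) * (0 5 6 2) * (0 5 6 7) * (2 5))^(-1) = ((0 2 9 4 3 6 5 7))^(-1) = (0 7 5 6 3 4 9 2)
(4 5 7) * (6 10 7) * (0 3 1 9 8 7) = (0 3 1 9 8 7 4 5 6 10) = [3, 9, 2, 1, 5, 6, 10, 4, 7, 8, 0]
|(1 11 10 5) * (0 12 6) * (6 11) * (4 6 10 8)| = 6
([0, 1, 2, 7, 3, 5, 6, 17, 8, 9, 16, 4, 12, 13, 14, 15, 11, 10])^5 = (3 11 10 7 4 16 17)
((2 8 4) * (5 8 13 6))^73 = ((2 13 6 5 8 4))^73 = (2 13 6 5 8 4)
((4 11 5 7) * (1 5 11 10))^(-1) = (11)(1 10 4 7 5) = ((11)(1 5 7 4 10))^(-1)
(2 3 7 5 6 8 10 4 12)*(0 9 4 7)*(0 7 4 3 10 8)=(0 9 3 7 5 6)(2 10 4 12)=[9, 1, 10, 7, 12, 6, 0, 5, 8, 3, 4, 11, 2]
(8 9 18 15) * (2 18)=(2 18 15 8 9)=[0, 1, 18, 3, 4, 5, 6, 7, 9, 2, 10, 11, 12, 13, 14, 8, 16, 17, 15]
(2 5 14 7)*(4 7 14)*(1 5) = (14)(1 5 4 7 2) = [0, 5, 1, 3, 7, 4, 6, 2, 8, 9, 10, 11, 12, 13, 14]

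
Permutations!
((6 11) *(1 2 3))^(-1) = (1 3 2)(6 11)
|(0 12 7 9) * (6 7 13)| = 6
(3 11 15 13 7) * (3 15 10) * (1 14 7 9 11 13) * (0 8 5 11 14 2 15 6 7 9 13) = [8, 2, 15, 0, 4, 11, 7, 6, 5, 14, 3, 10, 12, 13, 9, 1] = (0 8 5 11 10 3)(1 2 15)(6 7)(9 14)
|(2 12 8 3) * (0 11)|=4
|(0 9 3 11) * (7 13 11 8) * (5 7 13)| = 6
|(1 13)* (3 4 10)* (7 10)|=4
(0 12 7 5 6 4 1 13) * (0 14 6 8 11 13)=(0 12 7 5 8 11 13 14 6 4 1)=[12, 0, 2, 3, 1, 8, 4, 5, 11, 9, 10, 13, 7, 14, 6]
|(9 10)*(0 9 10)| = 2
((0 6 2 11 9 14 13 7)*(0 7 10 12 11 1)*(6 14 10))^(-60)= (14)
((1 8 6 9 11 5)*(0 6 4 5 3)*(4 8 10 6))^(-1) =(0 3 11 9 6 10 1 5 4)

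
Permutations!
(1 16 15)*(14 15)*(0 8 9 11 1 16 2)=(0 8 9 11 1 2)(14 15 16)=[8, 2, 0, 3, 4, 5, 6, 7, 9, 11, 10, 1, 12, 13, 15, 16, 14]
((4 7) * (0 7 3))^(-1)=((0 7 4 3))^(-1)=(0 3 4 7)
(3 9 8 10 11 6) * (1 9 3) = (1 9 8 10 11 6) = [0, 9, 2, 3, 4, 5, 1, 7, 10, 8, 11, 6]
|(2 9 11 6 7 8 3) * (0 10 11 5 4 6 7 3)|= |(0 10 11 7 8)(2 9 5 4 6 3)|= 30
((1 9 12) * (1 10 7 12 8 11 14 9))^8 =(14)(7 10 12)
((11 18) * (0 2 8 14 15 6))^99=((0 2 8 14 15 6)(11 18))^99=(0 14)(2 15)(6 8)(11 18)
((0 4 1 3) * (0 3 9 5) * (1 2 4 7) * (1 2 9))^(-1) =(0 5 9 4 2 7) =((0 7 2 4 9 5))^(-1)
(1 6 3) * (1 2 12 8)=(1 6 3 2 12 8)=[0, 6, 12, 2, 4, 5, 3, 7, 1, 9, 10, 11, 8]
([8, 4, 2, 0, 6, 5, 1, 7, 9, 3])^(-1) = (0 3 9 8)(1 6 4)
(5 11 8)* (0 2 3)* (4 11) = (0 2 3)(4 11 8 5) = [2, 1, 3, 0, 11, 4, 6, 7, 5, 9, 10, 8]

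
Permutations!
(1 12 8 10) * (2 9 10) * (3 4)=(1 12 8 2 9 10)(3 4)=[0, 12, 9, 4, 3, 5, 6, 7, 2, 10, 1, 11, 8]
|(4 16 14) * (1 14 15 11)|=|(1 14 4 16 15 11)|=6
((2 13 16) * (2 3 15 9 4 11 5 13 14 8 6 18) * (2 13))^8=(2 15 6 11 16 14 9 18 5 3 8 4 13)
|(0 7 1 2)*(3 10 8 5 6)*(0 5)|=|(0 7 1 2 5 6 3 10 8)|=9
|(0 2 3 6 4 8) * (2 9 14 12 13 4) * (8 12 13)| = |(0 9 14 13 4 12 8)(2 3 6)| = 21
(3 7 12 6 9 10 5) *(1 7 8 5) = (1 7 12 6 9 10)(3 8 5) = [0, 7, 2, 8, 4, 3, 9, 12, 5, 10, 1, 11, 6]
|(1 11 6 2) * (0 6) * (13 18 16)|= |(0 6 2 1 11)(13 18 16)|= 15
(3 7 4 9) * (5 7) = (3 5 7 4 9) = [0, 1, 2, 5, 9, 7, 6, 4, 8, 3]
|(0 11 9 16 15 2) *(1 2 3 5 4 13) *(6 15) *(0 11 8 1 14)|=14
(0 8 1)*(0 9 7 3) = (0 8 1 9 7 3) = [8, 9, 2, 0, 4, 5, 6, 3, 1, 7]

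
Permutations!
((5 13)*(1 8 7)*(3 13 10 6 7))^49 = ((1 8 3 13 5 10 6 7))^49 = (1 8 3 13 5 10 6 7)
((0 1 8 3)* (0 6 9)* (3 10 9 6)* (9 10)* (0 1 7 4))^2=((10)(0 7 4)(1 8 9))^2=(10)(0 4 7)(1 9 8)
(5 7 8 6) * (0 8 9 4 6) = (0 8)(4 6 5 7 9) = [8, 1, 2, 3, 6, 7, 5, 9, 0, 4]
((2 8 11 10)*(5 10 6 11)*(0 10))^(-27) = ((0 10 2 8 5)(6 11))^(-27) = (0 8 10 5 2)(6 11)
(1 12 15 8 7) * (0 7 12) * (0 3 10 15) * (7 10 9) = (0 10 15 8 12)(1 3 9 7) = [10, 3, 2, 9, 4, 5, 6, 1, 12, 7, 15, 11, 0, 13, 14, 8]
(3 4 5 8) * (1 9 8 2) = (1 9 8 3 4 5 2) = [0, 9, 1, 4, 5, 2, 6, 7, 3, 8]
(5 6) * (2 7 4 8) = (2 7 4 8)(5 6) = [0, 1, 7, 3, 8, 6, 5, 4, 2]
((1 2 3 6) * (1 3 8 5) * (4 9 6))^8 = ((1 2 8 5)(3 4 9 6))^8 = (9)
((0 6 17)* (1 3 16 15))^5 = ((0 6 17)(1 3 16 15))^5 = (0 17 6)(1 3 16 15)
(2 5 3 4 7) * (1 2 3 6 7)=(1 2 5 6 7 3 4)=[0, 2, 5, 4, 1, 6, 7, 3]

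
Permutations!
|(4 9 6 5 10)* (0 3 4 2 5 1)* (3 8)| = |(0 8 3 4 9 6 1)(2 5 10)| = 21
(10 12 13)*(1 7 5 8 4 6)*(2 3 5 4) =(1 7 4 6)(2 3 5 8)(10 12 13) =[0, 7, 3, 5, 6, 8, 1, 4, 2, 9, 12, 11, 13, 10]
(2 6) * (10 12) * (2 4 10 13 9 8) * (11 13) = (2 6 4 10 12 11 13 9 8) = [0, 1, 6, 3, 10, 5, 4, 7, 2, 8, 12, 13, 11, 9]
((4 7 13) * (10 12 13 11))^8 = (4 11 12)(7 10 13)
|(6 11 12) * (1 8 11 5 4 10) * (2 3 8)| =|(1 2 3 8 11 12 6 5 4 10)| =10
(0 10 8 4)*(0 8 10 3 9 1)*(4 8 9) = [3, 0, 2, 4, 9, 5, 6, 7, 8, 1, 10] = (10)(0 3 4 9 1)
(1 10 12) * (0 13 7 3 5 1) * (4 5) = [13, 10, 2, 4, 5, 1, 6, 3, 8, 9, 12, 11, 0, 7] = (0 13 7 3 4 5 1 10 12)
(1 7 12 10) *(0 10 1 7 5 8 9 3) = (0 10 7 12 1 5 8 9 3) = [10, 5, 2, 0, 4, 8, 6, 12, 9, 3, 7, 11, 1]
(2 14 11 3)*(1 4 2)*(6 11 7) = (1 4 2 14 7 6 11 3) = [0, 4, 14, 1, 2, 5, 11, 6, 8, 9, 10, 3, 12, 13, 7]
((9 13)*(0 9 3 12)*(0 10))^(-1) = (0 10 12 3 13 9)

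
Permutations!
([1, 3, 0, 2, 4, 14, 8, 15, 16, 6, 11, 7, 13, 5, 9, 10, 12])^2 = (0 3)(1 2)(5 9 8 12)(6 16 13 14)(7 10)(11 15)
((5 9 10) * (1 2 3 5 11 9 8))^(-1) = (1 8 5 3 2)(9 11 10)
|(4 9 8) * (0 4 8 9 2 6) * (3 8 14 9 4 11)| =|(0 11 3 8 14 9 4 2 6)| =9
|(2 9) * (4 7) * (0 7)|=|(0 7 4)(2 9)|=6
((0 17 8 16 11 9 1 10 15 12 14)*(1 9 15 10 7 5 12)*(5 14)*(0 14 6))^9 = (17)(5 12)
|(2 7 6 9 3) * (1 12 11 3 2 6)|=8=|(1 12 11 3 6 9 2 7)|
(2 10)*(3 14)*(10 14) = (2 14 3 10) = [0, 1, 14, 10, 4, 5, 6, 7, 8, 9, 2, 11, 12, 13, 3]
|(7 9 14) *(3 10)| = 6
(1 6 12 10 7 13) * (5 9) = (1 6 12 10 7 13)(5 9) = [0, 6, 2, 3, 4, 9, 12, 13, 8, 5, 7, 11, 10, 1]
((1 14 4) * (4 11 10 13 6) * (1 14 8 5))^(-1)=(1 5 8)(4 6 13 10 11 14)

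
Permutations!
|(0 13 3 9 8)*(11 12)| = 10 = |(0 13 3 9 8)(11 12)|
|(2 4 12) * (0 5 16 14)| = 12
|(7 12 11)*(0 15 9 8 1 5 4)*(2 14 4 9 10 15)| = |(0 2 14 4)(1 5 9 8)(7 12 11)(10 15)| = 12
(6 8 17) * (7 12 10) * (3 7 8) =(3 7 12 10 8 17 6) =[0, 1, 2, 7, 4, 5, 3, 12, 17, 9, 8, 11, 10, 13, 14, 15, 16, 6]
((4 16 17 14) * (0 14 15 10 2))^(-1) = (0 2 10 15 17 16 4 14)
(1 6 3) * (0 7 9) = (0 7 9)(1 6 3) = [7, 6, 2, 1, 4, 5, 3, 9, 8, 0]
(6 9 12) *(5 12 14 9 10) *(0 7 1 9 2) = (0 7 1 9 14 2)(5 12 6 10) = [7, 9, 0, 3, 4, 12, 10, 1, 8, 14, 5, 11, 6, 13, 2]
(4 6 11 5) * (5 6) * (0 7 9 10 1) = (0 7 9 10 1)(4 5)(6 11) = [7, 0, 2, 3, 5, 4, 11, 9, 8, 10, 1, 6]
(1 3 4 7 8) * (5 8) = [0, 3, 2, 4, 7, 8, 6, 5, 1] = (1 3 4 7 5 8)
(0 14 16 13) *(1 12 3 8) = (0 14 16 13)(1 12 3 8) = [14, 12, 2, 8, 4, 5, 6, 7, 1, 9, 10, 11, 3, 0, 16, 15, 13]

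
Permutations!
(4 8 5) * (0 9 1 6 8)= (0 9 1 6 8 5 4)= [9, 6, 2, 3, 0, 4, 8, 7, 5, 1]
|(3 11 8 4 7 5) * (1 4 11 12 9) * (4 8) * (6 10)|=18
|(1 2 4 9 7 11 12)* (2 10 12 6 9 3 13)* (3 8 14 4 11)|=21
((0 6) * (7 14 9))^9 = (14)(0 6)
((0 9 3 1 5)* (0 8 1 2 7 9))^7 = ((1 5 8)(2 7 9 3))^7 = (1 5 8)(2 3 9 7)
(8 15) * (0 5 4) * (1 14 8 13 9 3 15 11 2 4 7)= (0 5 7 1 14 8 11 2 4)(3 15 13 9)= [5, 14, 4, 15, 0, 7, 6, 1, 11, 3, 10, 2, 12, 9, 8, 13]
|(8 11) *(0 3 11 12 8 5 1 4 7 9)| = 8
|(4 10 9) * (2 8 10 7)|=|(2 8 10 9 4 7)|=6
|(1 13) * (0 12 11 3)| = |(0 12 11 3)(1 13)| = 4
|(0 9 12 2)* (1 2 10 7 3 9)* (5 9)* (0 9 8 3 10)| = |(0 1 2 9 12)(3 5 8)(7 10)| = 30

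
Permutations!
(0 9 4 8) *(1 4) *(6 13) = (0 9 1 4 8)(6 13) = [9, 4, 2, 3, 8, 5, 13, 7, 0, 1, 10, 11, 12, 6]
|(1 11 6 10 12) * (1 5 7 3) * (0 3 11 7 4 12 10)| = |(0 3 1 7 11 6)(4 12 5)| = 6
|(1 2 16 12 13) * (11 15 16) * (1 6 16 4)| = 20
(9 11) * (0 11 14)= (0 11 9 14)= [11, 1, 2, 3, 4, 5, 6, 7, 8, 14, 10, 9, 12, 13, 0]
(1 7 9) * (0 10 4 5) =(0 10 4 5)(1 7 9) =[10, 7, 2, 3, 5, 0, 6, 9, 8, 1, 4]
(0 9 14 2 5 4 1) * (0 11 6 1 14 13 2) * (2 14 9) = [2, 11, 5, 3, 9, 4, 1, 7, 8, 13, 10, 6, 12, 14, 0] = (0 2 5 4 9 13 14)(1 11 6)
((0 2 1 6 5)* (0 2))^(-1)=((1 6 5 2))^(-1)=(1 2 5 6)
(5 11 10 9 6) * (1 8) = (1 8)(5 11 10 9 6) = [0, 8, 2, 3, 4, 11, 5, 7, 1, 6, 9, 10]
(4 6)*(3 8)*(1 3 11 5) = [0, 3, 2, 8, 6, 1, 4, 7, 11, 9, 10, 5] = (1 3 8 11 5)(4 6)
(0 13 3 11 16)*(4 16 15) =(0 13 3 11 15 4 16) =[13, 1, 2, 11, 16, 5, 6, 7, 8, 9, 10, 15, 12, 3, 14, 4, 0]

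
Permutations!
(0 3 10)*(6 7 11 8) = (0 3 10)(6 7 11 8) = [3, 1, 2, 10, 4, 5, 7, 11, 6, 9, 0, 8]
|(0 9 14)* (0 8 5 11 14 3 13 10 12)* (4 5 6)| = 6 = |(0 9 3 13 10 12)(4 5 11 14 8 6)|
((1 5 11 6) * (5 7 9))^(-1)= ((1 7 9 5 11 6))^(-1)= (1 6 11 5 9 7)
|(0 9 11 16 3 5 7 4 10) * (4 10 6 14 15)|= |(0 9 11 16 3 5 7 10)(4 6 14 15)|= 8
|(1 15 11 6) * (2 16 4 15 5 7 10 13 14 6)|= 35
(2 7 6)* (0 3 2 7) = (0 3 2)(6 7) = [3, 1, 0, 2, 4, 5, 7, 6]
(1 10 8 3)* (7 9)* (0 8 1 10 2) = (0 8 3 10 1 2)(7 9) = [8, 2, 0, 10, 4, 5, 6, 9, 3, 7, 1]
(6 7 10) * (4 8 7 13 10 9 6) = (4 8 7 9 6 13 10) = [0, 1, 2, 3, 8, 5, 13, 9, 7, 6, 4, 11, 12, 10]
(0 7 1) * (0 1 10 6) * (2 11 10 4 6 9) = (0 7 4 6)(2 11 10 9) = [7, 1, 11, 3, 6, 5, 0, 4, 8, 2, 9, 10]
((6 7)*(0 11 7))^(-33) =((0 11 7 6))^(-33) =(0 6 7 11)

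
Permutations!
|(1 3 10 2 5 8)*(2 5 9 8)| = 7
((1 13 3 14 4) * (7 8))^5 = ((1 13 3 14 4)(7 8))^5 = (14)(7 8)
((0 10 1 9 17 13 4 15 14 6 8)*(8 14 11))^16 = (0 4 1 11 17)(8 13 10 15 9)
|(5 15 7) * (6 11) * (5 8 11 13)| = 7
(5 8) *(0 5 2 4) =(0 5 8 2 4) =[5, 1, 4, 3, 0, 8, 6, 7, 2]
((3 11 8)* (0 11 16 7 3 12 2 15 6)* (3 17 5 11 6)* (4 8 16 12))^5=((0 6)(2 15 3 12)(4 8)(5 11 16 7 17))^5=(17)(0 6)(2 15 3 12)(4 8)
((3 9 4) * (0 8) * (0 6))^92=(0 6 8)(3 4 9)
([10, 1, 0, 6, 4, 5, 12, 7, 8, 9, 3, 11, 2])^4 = (0 12 3)(2 6 10)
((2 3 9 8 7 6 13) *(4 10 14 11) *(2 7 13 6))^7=((2 3 9 8 13 7)(4 10 14 11))^7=(2 3 9 8 13 7)(4 11 14 10)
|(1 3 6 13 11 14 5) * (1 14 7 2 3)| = |(2 3 6 13 11 7)(5 14)| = 6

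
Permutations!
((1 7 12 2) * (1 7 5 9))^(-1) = ((1 5 9)(2 7 12))^(-1) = (1 9 5)(2 12 7)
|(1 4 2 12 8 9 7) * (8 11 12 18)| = |(1 4 2 18 8 9 7)(11 12)| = 14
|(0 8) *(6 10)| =|(0 8)(6 10)| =2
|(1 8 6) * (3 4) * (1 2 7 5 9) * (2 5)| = 10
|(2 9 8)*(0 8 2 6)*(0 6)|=|(0 8)(2 9)|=2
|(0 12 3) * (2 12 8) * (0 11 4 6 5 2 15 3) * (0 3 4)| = 10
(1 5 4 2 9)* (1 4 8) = (1 5 8)(2 9 4) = [0, 5, 9, 3, 2, 8, 6, 7, 1, 4]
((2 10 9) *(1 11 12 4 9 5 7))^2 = (1 12 9 10 7 11 4 2 5) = ((1 11 12 4 9 2 10 5 7))^2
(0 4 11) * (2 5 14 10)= [4, 1, 5, 3, 11, 14, 6, 7, 8, 9, 2, 0, 12, 13, 10]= (0 4 11)(2 5 14 10)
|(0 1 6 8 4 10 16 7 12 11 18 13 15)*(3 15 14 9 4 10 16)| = 63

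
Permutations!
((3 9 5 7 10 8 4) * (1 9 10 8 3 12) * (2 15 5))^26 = ((1 9 2 15 5 7 8 4 12)(3 10))^26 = (1 12 4 8 7 5 15 2 9)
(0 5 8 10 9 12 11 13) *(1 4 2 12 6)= (0 5 8 10 9 6 1 4 2 12 11 13)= [5, 4, 12, 3, 2, 8, 1, 7, 10, 6, 9, 13, 11, 0]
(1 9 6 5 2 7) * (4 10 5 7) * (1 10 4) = (1 9 6 7 10 5 2) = [0, 9, 1, 3, 4, 2, 7, 10, 8, 6, 5]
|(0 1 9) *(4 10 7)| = |(0 1 9)(4 10 7)| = 3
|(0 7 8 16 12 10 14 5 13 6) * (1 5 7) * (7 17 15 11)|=45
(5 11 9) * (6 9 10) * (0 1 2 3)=(0 1 2 3)(5 11 10 6 9)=[1, 2, 3, 0, 4, 11, 9, 7, 8, 5, 6, 10]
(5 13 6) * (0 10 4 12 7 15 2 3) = (0 10 4 12 7 15 2 3)(5 13 6) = [10, 1, 3, 0, 12, 13, 5, 15, 8, 9, 4, 11, 7, 6, 14, 2]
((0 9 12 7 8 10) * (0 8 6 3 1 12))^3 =((0 9)(1 12 7 6 3)(8 10))^3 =(0 9)(1 6 12 3 7)(8 10)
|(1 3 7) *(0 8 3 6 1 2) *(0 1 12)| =8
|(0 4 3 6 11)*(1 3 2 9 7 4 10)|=12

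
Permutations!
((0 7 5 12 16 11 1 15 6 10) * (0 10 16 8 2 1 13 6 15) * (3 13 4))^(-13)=(0 7 5 12 8 2 1)(3 4 11 16 6 13)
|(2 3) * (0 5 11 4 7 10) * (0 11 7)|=6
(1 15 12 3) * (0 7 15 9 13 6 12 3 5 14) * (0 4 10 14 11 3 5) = (0 7 15 5 11 3 1 9 13 6 12)(4 10 14) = [7, 9, 2, 1, 10, 11, 12, 15, 8, 13, 14, 3, 0, 6, 4, 5]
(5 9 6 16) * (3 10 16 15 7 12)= (3 10 16 5 9 6 15 7 12)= [0, 1, 2, 10, 4, 9, 15, 12, 8, 6, 16, 11, 3, 13, 14, 7, 5]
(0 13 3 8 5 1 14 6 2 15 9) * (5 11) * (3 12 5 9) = (0 13 12 5 1 14 6 2 15 3 8 11 9) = [13, 14, 15, 8, 4, 1, 2, 7, 11, 0, 10, 9, 5, 12, 6, 3]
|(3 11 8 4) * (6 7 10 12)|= |(3 11 8 4)(6 7 10 12)|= 4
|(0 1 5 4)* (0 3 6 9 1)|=|(1 5 4 3 6 9)|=6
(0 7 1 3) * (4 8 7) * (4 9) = [9, 3, 2, 0, 8, 5, 6, 1, 7, 4] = (0 9 4 8 7 1 3)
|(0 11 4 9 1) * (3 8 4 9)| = |(0 11 9 1)(3 8 4)| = 12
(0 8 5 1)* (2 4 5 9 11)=[8, 0, 4, 3, 5, 1, 6, 7, 9, 11, 10, 2]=(0 8 9 11 2 4 5 1)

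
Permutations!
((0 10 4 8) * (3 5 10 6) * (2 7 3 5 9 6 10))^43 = ((0 10 4 8)(2 7 3 9 6 5))^43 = (0 8 4 10)(2 7 3 9 6 5)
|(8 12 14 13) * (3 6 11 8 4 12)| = 4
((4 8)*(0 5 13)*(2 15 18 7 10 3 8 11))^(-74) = ((0 5 13)(2 15 18 7 10 3 8 4 11))^(-74) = (0 5 13)(2 4 3 7 15 11 8 10 18)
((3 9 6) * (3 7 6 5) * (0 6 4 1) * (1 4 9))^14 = (9)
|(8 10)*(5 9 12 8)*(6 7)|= |(5 9 12 8 10)(6 7)|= 10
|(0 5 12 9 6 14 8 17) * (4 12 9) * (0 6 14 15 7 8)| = 20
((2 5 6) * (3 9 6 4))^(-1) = ((2 5 4 3 9 6))^(-1) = (2 6 9 3 4 5)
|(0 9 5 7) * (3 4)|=4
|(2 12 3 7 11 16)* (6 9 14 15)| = 12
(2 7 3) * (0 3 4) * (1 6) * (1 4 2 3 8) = (0 8 1 6 4)(2 7) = [8, 6, 7, 3, 0, 5, 4, 2, 1]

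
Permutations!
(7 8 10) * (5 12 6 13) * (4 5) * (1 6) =(1 6 13 4 5 12)(7 8 10) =[0, 6, 2, 3, 5, 12, 13, 8, 10, 9, 7, 11, 1, 4]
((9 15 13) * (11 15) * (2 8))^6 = ((2 8)(9 11 15 13))^6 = (9 15)(11 13)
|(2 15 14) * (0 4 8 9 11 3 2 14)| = 8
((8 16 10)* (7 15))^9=(16)(7 15)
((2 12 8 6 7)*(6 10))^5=((2 12 8 10 6 7))^5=(2 7 6 10 8 12)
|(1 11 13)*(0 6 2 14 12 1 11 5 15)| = 8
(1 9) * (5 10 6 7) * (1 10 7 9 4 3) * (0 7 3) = [7, 4, 2, 1, 0, 3, 9, 5, 8, 10, 6] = (0 7 5 3 1 4)(6 9 10)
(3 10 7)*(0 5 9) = (0 5 9)(3 10 7) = [5, 1, 2, 10, 4, 9, 6, 3, 8, 0, 7]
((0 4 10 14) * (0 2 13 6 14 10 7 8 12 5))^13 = ((0 4 7 8 12 5)(2 13 6 14))^13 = (0 4 7 8 12 5)(2 13 6 14)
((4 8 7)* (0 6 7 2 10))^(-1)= ((0 6 7 4 8 2 10))^(-1)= (0 10 2 8 4 7 6)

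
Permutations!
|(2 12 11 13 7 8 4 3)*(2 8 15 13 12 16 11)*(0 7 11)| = |(0 7 15 13 11 12 2 16)(3 8 4)| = 24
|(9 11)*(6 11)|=3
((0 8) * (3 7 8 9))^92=(0 3 8 9 7)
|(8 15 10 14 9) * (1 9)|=6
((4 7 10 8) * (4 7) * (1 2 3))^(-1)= (1 3 2)(7 8 10)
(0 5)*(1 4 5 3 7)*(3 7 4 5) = (0 7 1 5)(3 4) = [7, 5, 2, 4, 3, 0, 6, 1]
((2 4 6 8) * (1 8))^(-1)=((1 8 2 4 6))^(-1)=(1 6 4 2 8)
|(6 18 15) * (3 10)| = 6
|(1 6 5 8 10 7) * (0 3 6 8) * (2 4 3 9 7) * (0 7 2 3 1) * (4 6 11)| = |(0 9 2 6 5 7)(1 8 10 3 11 4)| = 6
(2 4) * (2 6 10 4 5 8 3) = [0, 1, 5, 2, 6, 8, 10, 7, 3, 9, 4] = (2 5 8 3)(4 6 10)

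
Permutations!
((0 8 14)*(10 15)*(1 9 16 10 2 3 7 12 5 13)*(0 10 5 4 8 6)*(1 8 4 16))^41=(0 6)(1 9)(2 14 5 7 15 8 16 3 10 13 12)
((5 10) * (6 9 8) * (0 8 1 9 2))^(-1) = (0 2 6 8)(1 9)(5 10)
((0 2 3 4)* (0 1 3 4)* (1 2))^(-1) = (0 3 1)(2 4) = ((0 1 3)(2 4))^(-1)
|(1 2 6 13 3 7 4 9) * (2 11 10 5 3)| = 24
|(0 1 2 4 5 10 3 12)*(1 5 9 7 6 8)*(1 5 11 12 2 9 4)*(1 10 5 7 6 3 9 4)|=|(0 11 12)(1 4)(2 10 9 6 8 7 3)|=42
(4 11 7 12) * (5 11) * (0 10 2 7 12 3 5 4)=[10, 1, 7, 5, 4, 11, 6, 3, 8, 9, 2, 12, 0]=(0 10 2 7 3 5 11 12)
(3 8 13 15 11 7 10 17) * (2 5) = (2 5)(3 8 13 15 11 7 10 17) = [0, 1, 5, 8, 4, 2, 6, 10, 13, 9, 17, 7, 12, 15, 14, 11, 16, 3]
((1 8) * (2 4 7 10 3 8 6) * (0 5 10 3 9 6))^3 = (0 9 4 8 5 6 7 1 10 2 3)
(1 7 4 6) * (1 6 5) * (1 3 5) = [0, 7, 2, 5, 1, 3, 6, 4] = (1 7 4)(3 5)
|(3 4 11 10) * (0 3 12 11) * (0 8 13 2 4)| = 12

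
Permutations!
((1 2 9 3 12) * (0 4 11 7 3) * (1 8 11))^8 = ((0 4 1 2 9)(3 12 8 11 7))^8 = (0 2 4 9 1)(3 11 12 7 8)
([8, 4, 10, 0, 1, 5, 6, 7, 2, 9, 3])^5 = [0, 4, 2, 3, 1, 5, 6, 7, 8, 9, 10]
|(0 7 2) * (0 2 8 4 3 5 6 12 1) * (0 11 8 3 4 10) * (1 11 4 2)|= 9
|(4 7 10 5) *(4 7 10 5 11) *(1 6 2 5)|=|(1 6 2 5 7)(4 10 11)|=15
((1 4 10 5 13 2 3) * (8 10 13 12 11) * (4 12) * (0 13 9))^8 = (0 10 1)(2 4 11)(3 9 8)(5 12 13)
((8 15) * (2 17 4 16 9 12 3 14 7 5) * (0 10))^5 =(0 10)(2 12)(3 17)(4 14)(5 9)(7 16)(8 15)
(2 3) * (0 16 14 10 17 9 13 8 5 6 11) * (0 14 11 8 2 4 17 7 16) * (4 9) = (2 3 9 13)(4 17)(5 6 8)(7 16 11 14 10) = [0, 1, 3, 9, 17, 6, 8, 16, 5, 13, 7, 14, 12, 2, 10, 15, 11, 4]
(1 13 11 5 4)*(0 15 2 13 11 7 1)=(0 15 2 13 7 1 11 5 4)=[15, 11, 13, 3, 0, 4, 6, 1, 8, 9, 10, 5, 12, 7, 14, 2]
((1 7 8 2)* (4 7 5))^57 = (1 7)(2 4)(5 8)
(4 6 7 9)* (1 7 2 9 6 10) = (1 7 6 2 9 4 10) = [0, 7, 9, 3, 10, 5, 2, 6, 8, 4, 1]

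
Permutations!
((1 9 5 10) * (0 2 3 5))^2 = ((0 2 3 5 10 1 9))^2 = (0 3 10 9 2 5 1)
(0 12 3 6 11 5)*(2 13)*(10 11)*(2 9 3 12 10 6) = (0 10 11 5)(2 13 9 3) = [10, 1, 13, 2, 4, 0, 6, 7, 8, 3, 11, 5, 12, 9]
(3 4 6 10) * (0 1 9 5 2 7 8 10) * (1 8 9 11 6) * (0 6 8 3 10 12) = (0 3 4 1 11 8 12)(2 7 9 5) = [3, 11, 7, 4, 1, 2, 6, 9, 12, 5, 10, 8, 0]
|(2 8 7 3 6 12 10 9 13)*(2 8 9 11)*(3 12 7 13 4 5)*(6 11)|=12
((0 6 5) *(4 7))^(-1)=((0 6 5)(4 7))^(-1)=(0 5 6)(4 7)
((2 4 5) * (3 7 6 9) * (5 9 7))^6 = (2 4 9 3 5)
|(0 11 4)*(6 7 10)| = |(0 11 4)(6 7 10)| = 3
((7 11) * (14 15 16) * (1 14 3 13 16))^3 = ((1 14 15)(3 13 16)(7 11))^3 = (16)(7 11)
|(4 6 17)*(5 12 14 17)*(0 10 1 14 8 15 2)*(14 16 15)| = 42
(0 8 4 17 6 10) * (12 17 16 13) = (0 8 4 16 13 12 17 6 10) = [8, 1, 2, 3, 16, 5, 10, 7, 4, 9, 0, 11, 17, 12, 14, 15, 13, 6]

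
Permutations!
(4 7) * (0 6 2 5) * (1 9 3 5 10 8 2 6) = [1, 9, 10, 5, 7, 0, 6, 4, 2, 3, 8] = (0 1 9 3 5)(2 10 8)(4 7)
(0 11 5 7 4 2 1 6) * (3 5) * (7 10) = (0 11 3 5 10 7 4 2 1 6) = [11, 6, 1, 5, 2, 10, 0, 4, 8, 9, 7, 3]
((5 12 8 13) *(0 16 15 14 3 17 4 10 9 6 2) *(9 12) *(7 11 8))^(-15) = (0 15 3 4 12 11 13 9 2 16 14 17 10 7 8 5 6)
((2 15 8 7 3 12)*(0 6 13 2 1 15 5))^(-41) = (0 5 2 13 6)(1 15 8 7 3 12)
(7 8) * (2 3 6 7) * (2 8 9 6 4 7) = (2 3 4 7 9 6) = [0, 1, 3, 4, 7, 5, 2, 9, 8, 6]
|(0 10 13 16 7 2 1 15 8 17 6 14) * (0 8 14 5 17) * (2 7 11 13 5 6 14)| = |(0 10 5 17 14 8)(1 15 2)(11 13 16)| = 6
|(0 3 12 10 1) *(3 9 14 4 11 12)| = |(0 9 14 4 11 12 10 1)| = 8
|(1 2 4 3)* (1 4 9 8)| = 4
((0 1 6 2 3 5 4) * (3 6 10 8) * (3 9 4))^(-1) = ((0 1 10 8 9 4)(2 6)(3 5))^(-1) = (0 4 9 8 10 1)(2 6)(3 5)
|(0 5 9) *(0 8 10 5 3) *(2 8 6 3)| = 8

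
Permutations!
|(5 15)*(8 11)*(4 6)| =|(4 6)(5 15)(8 11)| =2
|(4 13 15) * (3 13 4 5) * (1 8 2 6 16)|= 20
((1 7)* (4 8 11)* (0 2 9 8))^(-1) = ((0 2 9 8 11 4)(1 7))^(-1) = (0 4 11 8 9 2)(1 7)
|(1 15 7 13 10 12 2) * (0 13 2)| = 4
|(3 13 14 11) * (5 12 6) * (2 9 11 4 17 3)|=|(2 9 11)(3 13 14 4 17)(5 12 6)|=15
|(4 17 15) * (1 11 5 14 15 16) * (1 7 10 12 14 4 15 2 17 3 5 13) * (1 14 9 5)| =|(1 11 13 14 2 17 16 7 10 12 9 5 4 3)| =14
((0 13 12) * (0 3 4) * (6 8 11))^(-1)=((0 13 12 3 4)(6 8 11))^(-1)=(0 4 3 12 13)(6 11 8)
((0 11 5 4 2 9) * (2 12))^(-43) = (0 9 2 12 4 5 11)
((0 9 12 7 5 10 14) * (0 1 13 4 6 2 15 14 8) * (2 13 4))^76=(0 8 10 5 7 12 9)(1 14 15 2 13 6 4)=((0 9 12 7 5 10 8)(1 4 6 13 2 15 14))^76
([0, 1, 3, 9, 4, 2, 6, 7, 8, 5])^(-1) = [0, 1, 5, 2, 4, 9, 6, 7, 8, 3]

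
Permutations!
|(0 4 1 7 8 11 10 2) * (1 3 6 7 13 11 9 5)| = 13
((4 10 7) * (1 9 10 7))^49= ((1 9 10)(4 7))^49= (1 9 10)(4 7)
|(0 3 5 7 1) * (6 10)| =10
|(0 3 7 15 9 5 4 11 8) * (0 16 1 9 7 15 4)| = 11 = |(0 3 15 7 4 11 8 16 1 9 5)|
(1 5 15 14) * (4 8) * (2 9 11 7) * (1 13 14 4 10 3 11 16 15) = (1 5)(2 9 16 15 4 8 10 3 11 7)(13 14) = [0, 5, 9, 11, 8, 1, 6, 2, 10, 16, 3, 7, 12, 14, 13, 4, 15]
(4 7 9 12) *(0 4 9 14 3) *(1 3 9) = (0 4 7 14 9 12 1 3) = [4, 3, 2, 0, 7, 5, 6, 14, 8, 12, 10, 11, 1, 13, 9]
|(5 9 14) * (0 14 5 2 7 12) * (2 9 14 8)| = 15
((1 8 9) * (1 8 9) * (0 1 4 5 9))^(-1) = (0 1)(4 8 9 5)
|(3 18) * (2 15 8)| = |(2 15 8)(3 18)| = 6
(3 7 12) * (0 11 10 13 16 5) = (0 11 10 13 16 5)(3 7 12) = [11, 1, 2, 7, 4, 0, 6, 12, 8, 9, 13, 10, 3, 16, 14, 15, 5]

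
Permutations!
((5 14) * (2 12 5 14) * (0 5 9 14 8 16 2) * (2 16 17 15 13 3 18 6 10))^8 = (2 3 8)(6 15 9)(10 13 14)(12 18 17)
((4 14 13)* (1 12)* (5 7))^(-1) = (1 12)(4 13 14)(5 7)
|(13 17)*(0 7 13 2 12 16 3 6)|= |(0 7 13 17 2 12 16 3 6)|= 9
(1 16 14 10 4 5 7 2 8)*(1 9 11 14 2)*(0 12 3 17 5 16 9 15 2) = (0 12 3 17 5 7 1 9 11 14 10 4 16)(2 8 15) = [12, 9, 8, 17, 16, 7, 6, 1, 15, 11, 4, 14, 3, 13, 10, 2, 0, 5]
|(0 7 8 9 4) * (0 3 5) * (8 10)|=8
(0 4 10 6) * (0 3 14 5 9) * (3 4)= (0 3 14 5 9)(4 10 6)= [3, 1, 2, 14, 10, 9, 4, 7, 8, 0, 6, 11, 12, 13, 5]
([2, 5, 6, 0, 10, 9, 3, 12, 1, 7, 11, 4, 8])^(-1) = (0 3 6 2)(1 8 12 7 9 5)(4 11 10)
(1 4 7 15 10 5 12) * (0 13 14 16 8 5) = (0 13 14 16 8 5 12 1 4 7 15 10) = [13, 4, 2, 3, 7, 12, 6, 15, 5, 9, 0, 11, 1, 14, 16, 10, 8]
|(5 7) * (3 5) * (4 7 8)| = 5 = |(3 5 8 4 7)|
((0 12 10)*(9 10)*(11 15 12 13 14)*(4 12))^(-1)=((0 13 14 11 15 4 12 9 10))^(-1)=(0 10 9 12 4 15 11 14 13)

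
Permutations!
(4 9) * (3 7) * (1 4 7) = (1 4 9 7 3) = [0, 4, 2, 1, 9, 5, 6, 3, 8, 7]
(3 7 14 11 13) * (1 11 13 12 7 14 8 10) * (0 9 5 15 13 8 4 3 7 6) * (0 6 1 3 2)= (0 9 5 15 13 7 4 2)(1 11 12)(3 14 8 10)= [9, 11, 0, 14, 2, 15, 6, 4, 10, 5, 3, 12, 1, 7, 8, 13]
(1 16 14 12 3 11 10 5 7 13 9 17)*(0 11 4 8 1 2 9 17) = (0 11 10 5 7 13 17 2 9)(1 16 14 12 3 4 8) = [11, 16, 9, 4, 8, 7, 6, 13, 1, 0, 5, 10, 3, 17, 12, 15, 14, 2]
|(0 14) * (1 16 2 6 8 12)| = |(0 14)(1 16 2 6 8 12)| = 6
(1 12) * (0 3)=(0 3)(1 12)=[3, 12, 2, 0, 4, 5, 6, 7, 8, 9, 10, 11, 1]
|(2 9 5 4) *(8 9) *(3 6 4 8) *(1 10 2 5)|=9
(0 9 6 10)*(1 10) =(0 9 6 1 10) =[9, 10, 2, 3, 4, 5, 1, 7, 8, 6, 0]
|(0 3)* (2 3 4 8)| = |(0 4 8 2 3)| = 5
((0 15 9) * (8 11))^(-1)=((0 15 9)(8 11))^(-1)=(0 9 15)(8 11)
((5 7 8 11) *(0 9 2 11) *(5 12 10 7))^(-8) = ((0 9 2 11 12 10 7 8))^(-8) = (12)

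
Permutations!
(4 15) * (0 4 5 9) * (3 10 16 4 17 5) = [17, 1, 2, 10, 15, 9, 6, 7, 8, 0, 16, 11, 12, 13, 14, 3, 4, 5] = (0 17 5 9)(3 10 16 4 15)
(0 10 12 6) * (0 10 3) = (0 3)(6 10 12) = [3, 1, 2, 0, 4, 5, 10, 7, 8, 9, 12, 11, 6]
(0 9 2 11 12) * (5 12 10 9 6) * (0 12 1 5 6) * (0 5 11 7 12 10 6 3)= [5, 11, 7, 0, 4, 1, 3, 12, 8, 2, 9, 6, 10]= (0 5 1 11 6 3)(2 7 12 10 9)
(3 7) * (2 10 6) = (2 10 6)(3 7) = [0, 1, 10, 7, 4, 5, 2, 3, 8, 9, 6]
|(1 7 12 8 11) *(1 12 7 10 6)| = |(1 10 6)(8 11 12)| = 3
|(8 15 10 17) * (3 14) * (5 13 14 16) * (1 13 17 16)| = |(1 13 14 3)(5 17 8 15 10 16)| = 12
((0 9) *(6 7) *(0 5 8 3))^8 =(0 8 9 3 5)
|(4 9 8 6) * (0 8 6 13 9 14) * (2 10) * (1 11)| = |(0 8 13 9 6 4 14)(1 11)(2 10)| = 14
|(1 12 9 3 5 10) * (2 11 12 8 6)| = |(1 8 6 2 11 12 9 3 5 10)| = 10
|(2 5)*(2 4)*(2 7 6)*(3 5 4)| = |(2 4 7 6)(3 5)| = 4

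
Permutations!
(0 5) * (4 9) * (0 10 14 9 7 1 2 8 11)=(0 5 10 14 9 4 7 1 2 8 11)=[5, 2, 8, 3, 7, 10, 6, 1, 11, 4, 14, 0, 12, 13, 9]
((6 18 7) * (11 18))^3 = (6 7 18 11)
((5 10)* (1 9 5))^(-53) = (1 10 5 9)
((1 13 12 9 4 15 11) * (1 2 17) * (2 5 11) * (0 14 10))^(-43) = (0 10 14)(1 15 12 17 4 13 2 9)(5 11)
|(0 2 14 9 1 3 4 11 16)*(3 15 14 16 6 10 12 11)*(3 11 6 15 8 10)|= 33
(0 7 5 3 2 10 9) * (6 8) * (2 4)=(0 7 5 3 4 2 10 9)(6 8)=[7, 1, 10, 4, 2, 3, 8, 5, 6, 0, 9]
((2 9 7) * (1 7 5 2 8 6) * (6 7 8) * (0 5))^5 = (0 5 2 9)(1 8 7 6)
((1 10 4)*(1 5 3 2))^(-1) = ((1 10 4 5 3 2))^(-1) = (1 2 3 5 4 10)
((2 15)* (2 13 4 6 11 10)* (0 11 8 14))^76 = ((0 11 10 2 15 13 4 6 8 14))^76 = (0 4 10 8 15)(2 14 13 11 6)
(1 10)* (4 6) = (1 10)(4 6) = [0, 10, 2, 3, 6, 5, 4, 7, 8, 9, 1]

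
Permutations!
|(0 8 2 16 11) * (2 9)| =6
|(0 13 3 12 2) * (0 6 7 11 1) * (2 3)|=|(0 13 2 6 7 11 1)(3 12)|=14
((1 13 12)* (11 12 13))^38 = ((13)(1 11 12))^38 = (13)(1 12 11)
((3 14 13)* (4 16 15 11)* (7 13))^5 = (3 14 7 13)(4 16 15 11)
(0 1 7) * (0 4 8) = [1, 7, 2, 3, 8, 5, 6, 4, 0] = (0 1 7 4 8)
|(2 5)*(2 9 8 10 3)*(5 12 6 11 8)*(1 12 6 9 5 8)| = 9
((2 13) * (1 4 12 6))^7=(1 6 12 4)(2 13)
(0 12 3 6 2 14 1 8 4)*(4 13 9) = (0 12 3 6 2 14 1 8 13 9 4) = [12, 8, 14, 6, 0, 5, 2, 7, 13, 4, 10, 11, 3, 9, 1]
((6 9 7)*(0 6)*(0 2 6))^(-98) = ((2 6 9 7))^(-98) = (2 9)(6 7)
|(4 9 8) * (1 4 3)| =|(1 4 9 8 3)| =5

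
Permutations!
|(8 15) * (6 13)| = |(6 13)(8 15)| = 2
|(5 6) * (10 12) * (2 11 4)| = 6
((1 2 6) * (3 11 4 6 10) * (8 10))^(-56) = (11)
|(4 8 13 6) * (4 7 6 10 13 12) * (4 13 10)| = |(4 8 12 13)(6 7)| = 4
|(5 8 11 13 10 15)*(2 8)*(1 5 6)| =9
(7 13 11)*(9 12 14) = [0, 1, 2, 3, 4, 5, 6, 13, 8, 12, 10, 7, 14, 11, 9] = (7 13 11)(9 12 14)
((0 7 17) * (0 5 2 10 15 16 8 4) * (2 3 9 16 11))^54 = ((0 7 17 5 3 9 16 8 4)(2 10 15 11))^54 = (17)(2 15)(10 11)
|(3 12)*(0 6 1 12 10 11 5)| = |(0 6 1 12 3 10 11 5)| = 8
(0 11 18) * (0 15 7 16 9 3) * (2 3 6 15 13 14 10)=(0 11 18 13 14 10 2 3)(6 15 7 16 9)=[11, 1, 3, 0, 4, 5, 15, 16, 8, 6, 2, 18, 12, 14, 10, 7, 9, 17, 13]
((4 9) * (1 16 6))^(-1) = (1 6 16)(4 9)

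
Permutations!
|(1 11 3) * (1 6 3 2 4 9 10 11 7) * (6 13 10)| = 8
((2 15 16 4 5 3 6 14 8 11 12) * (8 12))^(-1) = (2 12 14 6 3 5 4 16 15)(8 11)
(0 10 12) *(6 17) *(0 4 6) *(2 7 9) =(0 10 12 4 6 17)(2 7 9) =[10, 1, 7, 3, 6, 5, 17, 9, 8, 2, 12, 11, 4, 13, 14, 15, 16, 0]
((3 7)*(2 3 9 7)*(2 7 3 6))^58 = ((2 6)(3 7 9))^58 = (3 7 9)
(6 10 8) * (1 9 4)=(1 9 4)(6 10 8)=[0, 9, 2, 3, 1, 5, 10, 7, 6, 4, 8]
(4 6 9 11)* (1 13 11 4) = [0, 13, 2, 3, 6, 5, 9, 7, 8, 4, 10, 1, 12, 11] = (1 13 11)(4 6 9)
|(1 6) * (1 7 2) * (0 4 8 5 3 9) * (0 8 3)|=|(0 4 3 9 8 5)(1 6 7 2)|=12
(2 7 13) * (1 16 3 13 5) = (1 16 3 13 2 7 5) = [0, 16, 7, 13, 4, 1, 6, 5, 8, 9, 10, 11, 12, 2, 14, 15, 3]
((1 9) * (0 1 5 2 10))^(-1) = (0 10 2 5 9 1)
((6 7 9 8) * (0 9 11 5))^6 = (0 5 11 7 6 8 9)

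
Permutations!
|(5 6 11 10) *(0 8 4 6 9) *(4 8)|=7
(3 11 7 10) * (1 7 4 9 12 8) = (1 7 10 3 11 4 9 12 8) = [0, 7, 2, 11, 9, 5, 6, 10, 1, 12, 3, 4, 8]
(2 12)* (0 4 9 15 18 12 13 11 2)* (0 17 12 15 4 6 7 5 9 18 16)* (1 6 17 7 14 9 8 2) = [17, 6, 13, 3, 18, 8, 14, 5, 2, 4, 10, 1, 7, 11, 9, 16, 0, 12, 15] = (0 17 12 7 5 8 2 13 11 1 6 14 9 4 18 15 16)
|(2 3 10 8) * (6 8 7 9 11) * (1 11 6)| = |(1 11)(2 3 10 7 9 6 8)| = 14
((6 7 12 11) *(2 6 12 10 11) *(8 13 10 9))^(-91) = (2 12 11 10 13 8 9 7 6)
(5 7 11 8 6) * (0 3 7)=[3, 1, 2, 7, 4, 0, 5, 11, 6, 9, 10, 8]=(0 3 7 11 8 6 5)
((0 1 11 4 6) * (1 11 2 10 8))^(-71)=((0 11 4 6)(1 2 10 8))^(-71)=(0 11 4 6)(1 2 10 8)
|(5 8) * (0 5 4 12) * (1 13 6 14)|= 20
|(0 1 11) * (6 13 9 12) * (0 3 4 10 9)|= |(0 1 11 3 4 10 9 12 6 13)|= 10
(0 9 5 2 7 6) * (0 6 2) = (0 9 5)(2 7) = [9, 1, 7, 3, 4, 0, 6, 2, 8, 5]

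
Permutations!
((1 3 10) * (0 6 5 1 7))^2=(0 5 3 7 6 1 10)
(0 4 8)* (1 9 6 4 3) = (0 3 1 9 6 4 8) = [3, 9, 2, 1, 8, 5, 4, 7, 0, 6]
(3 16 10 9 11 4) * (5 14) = [0, 1, 2, 16, 3, 14, 6, 7, 8, 11, 9, 4, 12, 13, 5, 15, 10] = (3 16 10 9 11 4)(5 14)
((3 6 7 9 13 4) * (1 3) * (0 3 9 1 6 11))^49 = ((0 3 11)(1 9 13 4 6 7))^49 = (0 3 11)(1 9 13 4 6 7)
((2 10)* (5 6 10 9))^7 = (2 5 10 9 6)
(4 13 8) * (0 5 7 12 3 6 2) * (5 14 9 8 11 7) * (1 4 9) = [14, 4, 0, 6, 13, 5, 2, 12, 9, 8, 10, 7, 3, 11, 1] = (0 14 1 4 13 11 7 12 3 6 2)(8 9)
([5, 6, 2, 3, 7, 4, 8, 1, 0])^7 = (8)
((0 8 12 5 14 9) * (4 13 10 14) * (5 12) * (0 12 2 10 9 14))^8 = ((14)(0 8 5 4 13 9 12 2 10))^8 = (14)(0 10 2 12 9 13 4 5 8)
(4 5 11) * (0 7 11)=(0 7 11 4 5)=[7, 1, 2, 3, 5, 0, 6, 11, 8, 9, 10, 4]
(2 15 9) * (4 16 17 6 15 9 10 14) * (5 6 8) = [0, 1, 9, 3, 16, 6, 15, 7, 5, 2, 14, 11, 12, 13, 4, 10, 17, 8] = (2 9)(4 16 17 8 5 6 15 10 14)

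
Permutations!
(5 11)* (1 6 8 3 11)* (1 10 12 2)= [0, 6, 1, 11, 4, 10, 8, 7, 3, 9, 12, 5, 2]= (1 6 8 3 11 5 10 12 2)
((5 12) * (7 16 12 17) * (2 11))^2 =(5 7 12 17 16)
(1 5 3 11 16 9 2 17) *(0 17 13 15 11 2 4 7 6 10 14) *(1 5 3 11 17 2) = [2, 3, 13, 1, 7, 11, 10, 6, 8, 4, 14, 16, 12, 15, 0, 17, 9, 5] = (0 2 13 15 17 5 11 16 9 4 7 6 10 14)(1 3)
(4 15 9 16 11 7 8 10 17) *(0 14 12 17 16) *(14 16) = (0 16 11 7 8 10 14 12 17 4 15 9) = [16, 1, 2, 3, 15, 5, 6, 8, 10, 0, 14, 7, 17, 13, 12, 9, 11, 4]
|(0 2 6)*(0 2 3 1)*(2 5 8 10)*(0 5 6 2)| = 6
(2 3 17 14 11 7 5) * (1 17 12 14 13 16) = (1 17 13 16)(2 3 12 14 11 7 5) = [0, 17, 3, 12, 4, 2, 6, 5, 8, 9, 10, 7, 14, 16, 11, 15, 1, 13]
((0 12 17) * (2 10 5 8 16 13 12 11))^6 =(0 16 2 12 5)(8 11 13 10 17)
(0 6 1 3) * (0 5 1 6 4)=[4, 3, 2, 5, 0, 1, 6]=(6)(0 4)(1 3 5)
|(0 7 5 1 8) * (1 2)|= |(0 7 5 2 1 8)|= 6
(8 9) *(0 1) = (0 1)(8 9) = [1, 0, 2, 3, 4, 5, 6, 7, 9, 8]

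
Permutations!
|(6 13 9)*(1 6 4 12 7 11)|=|(1 6 13 9 4 12 7 11)|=8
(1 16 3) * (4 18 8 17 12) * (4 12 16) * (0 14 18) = (0 14 18 8 17 16 3 1 4) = [14, 4, 2, 1, 0, 5, 6, 7, 17, 9, 10, 11, 12, 13, 18, 15, 3, 16, 8]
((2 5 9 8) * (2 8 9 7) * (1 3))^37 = ((9)(1 3)(2 5 7))^37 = (9)(1 3)(2 5 7)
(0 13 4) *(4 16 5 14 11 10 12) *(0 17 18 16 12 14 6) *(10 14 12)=(0 13 10 12 4 17 18 16 5 6)(11 14)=[13, 1, 2, 3, 17, 6, 0, 7, 8, 9, 12, 14, 4, 10, 11, 15, 5, 18, 16]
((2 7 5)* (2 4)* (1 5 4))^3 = (7)(1 5)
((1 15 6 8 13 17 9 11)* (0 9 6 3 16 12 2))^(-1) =(0 2 12 16 3 15 1 11 9)(6 17 13 8)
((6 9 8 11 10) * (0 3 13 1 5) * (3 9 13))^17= ((0 9 8 11 10 6 13 1 5))^17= (0 5 1 13 6 10 11 8 9)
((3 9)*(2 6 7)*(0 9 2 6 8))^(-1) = ((0 9 3 2 8)(6 7))^(-1) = (0 8 2 3 9)(6 7)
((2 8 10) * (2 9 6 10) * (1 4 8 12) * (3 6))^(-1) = ((1 4 8 2 12)(3 6 10 9))^(-1) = (1 12 2 8 4)(3 9 10 6)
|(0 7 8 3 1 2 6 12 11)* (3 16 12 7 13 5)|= 12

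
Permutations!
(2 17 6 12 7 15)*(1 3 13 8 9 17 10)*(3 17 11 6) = (1 17 3 13 8 9 11 6 12 7 15 2 10) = [0, 17, 10, 13, 4, 5, 12, 15, 9, 11, 1, 6, 7, 8, 14, 2, 16, 3]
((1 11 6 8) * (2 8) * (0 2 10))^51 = (0 8 11 10 2 1 6)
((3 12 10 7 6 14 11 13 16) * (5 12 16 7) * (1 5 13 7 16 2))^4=((1 5 12 10 13 16 3 2)(6 14 11 7))^4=(1 13)(2 10)(3 12)(5 16)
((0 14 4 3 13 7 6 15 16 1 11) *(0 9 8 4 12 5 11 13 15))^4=(0 11 3 13 14 9 15 7 12 8 16 6 5 4 1)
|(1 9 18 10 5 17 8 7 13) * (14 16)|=18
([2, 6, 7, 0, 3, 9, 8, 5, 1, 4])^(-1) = (0 3 4 9 5 7 2)(1 8 6)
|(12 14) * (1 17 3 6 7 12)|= 7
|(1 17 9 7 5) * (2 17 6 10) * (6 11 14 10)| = 9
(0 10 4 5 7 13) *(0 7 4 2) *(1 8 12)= [10, 8, 0, 3, 5, 4, 6, 13, 12, 9, 2, 11, 1, 7]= (0 10 2)(1 8 12)(4 5)(7 13)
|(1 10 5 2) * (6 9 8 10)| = 7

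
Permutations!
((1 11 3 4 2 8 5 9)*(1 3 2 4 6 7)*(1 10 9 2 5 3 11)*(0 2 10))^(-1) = (0 7 6 3 8 2)(5 11 9 10)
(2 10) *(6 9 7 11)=(2 10)(6 9 7 11)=[0, 1, 10, 3, 4, 5, 9, 11, 8, 7, 2, 6]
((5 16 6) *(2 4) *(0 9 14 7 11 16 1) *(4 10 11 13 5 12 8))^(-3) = (0 13 9 5 14 1 7)(2 12 11 4 6 10 8 16) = ((0 9 14 7 13 5 1)(2 10 11 16 6 12 8 4))^(-3)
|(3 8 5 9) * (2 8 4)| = |(2 8 5 9 3 4)| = 6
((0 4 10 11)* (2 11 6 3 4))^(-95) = (0 2 11)(3 4 10 6) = ((0 2 11)(3 4 10 6))^(-95)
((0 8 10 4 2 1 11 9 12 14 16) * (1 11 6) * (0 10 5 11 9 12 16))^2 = (0 5 12)(2 16 4 9 10)(8 11 14)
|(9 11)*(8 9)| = |(8 9 11)| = 3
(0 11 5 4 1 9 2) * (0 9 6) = (0 11 5 4 1 6)(2 9) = [11, 6, 9, 3, 1, 4, 0, 7, 8, 2, 10, 5]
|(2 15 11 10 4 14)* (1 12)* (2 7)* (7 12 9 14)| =|(1 9 14 12)(2 15 11 10 4 7)| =12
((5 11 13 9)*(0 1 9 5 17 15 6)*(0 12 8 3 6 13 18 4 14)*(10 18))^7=((0 1 9 17 15 13 5 11 10 18 4 14)(3 6 12 8))^7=(0 11 9 18 15 14 5 1 10 17 4 13)(3 8 12 6)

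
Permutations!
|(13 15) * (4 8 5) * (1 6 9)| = |(1 6 9)(4 8 5)(13 15)| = 6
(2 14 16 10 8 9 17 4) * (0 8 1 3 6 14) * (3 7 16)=[8, 7, 0, 6, 2, 5, 14, 16, 9, 17, 1, 11, 12, 13, 3, 15, 10, 4]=(0 8 9 17 4 2)(1 7 16 10)(3 6 14)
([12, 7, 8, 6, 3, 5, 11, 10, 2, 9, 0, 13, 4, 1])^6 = (0 13 4 7 6)(1 3 10 11 12)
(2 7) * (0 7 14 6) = (0 7 2 14 6) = [7, 1, 14, 3, 4, 5, 0, 2, 8, 9, 10, 11, 12, 13, 6]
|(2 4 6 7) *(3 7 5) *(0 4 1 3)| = |(0 4 6 5)(1 3 7 2)| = 4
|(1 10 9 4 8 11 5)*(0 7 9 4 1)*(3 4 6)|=11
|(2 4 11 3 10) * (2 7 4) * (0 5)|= 10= |(0 5)(3 10 7 4 11)|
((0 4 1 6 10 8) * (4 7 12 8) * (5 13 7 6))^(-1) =(0 8 12 7 13 5 1 4 10 6)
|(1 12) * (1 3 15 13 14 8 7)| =|(1 12 3 15 13 14 8 7)| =8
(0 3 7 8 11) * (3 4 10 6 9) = [4, 1, 2, 7, 10, 5, 9, 8, 11, 3, 6, 0] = (0 4 10 6 9 3 7 8 11)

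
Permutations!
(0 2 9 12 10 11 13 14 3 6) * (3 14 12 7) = (14)(0 2 9 7 3 6)(10 11 13 12) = [2, 1, 9, 6, 4, 5, 0, 3, 8, 7, 11, 13, 10, 12, 14]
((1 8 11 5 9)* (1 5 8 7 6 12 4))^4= (1 4 12 6 7)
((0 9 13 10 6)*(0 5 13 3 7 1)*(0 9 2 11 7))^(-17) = (0 1 2 9 11 3 7)(5 6 10 13)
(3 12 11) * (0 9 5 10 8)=[9, 1, 2, 12, 4, 10, 6, 7, 0, 5, 8, 3, 11]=(0 9 5 10 8)(3 12 11)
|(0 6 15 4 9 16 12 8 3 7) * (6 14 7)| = |(0 14 7)(3 6 15 4 9 16 12 8)| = 24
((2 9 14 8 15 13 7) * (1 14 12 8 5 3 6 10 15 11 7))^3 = ((1 14 5 3 6 10 15 13)(2 9 12 8 11 7))^3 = (1 3 15 14 6 13 5 10)(2 8)(7 12)(9 11)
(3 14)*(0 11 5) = (0 11 5)(3 14) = [11, 1, 2, 14, 4, 0, 6, 7, 8, 9, 10, 5, 12, 13, 3]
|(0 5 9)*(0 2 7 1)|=6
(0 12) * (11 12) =[11, 1, 2, 3, 4, 5, 6, 7, 8, 9, 10, 12, 0] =(0 11 12)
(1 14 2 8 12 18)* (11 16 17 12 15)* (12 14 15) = (1 15 11 16 17 14 2 8 12 18) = [0, 15, 8, 3, 4, 5, 6, 7, 12, 9, 10, 16, 18, 13, 2, 11, 17, 14, 1]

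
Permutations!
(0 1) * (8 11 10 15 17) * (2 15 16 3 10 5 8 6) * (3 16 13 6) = (0 1)(2 15 17 3 10 13 6)(5 8 11) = [1, 0, 15, 10, 4, 8, 2, 7, 11, 9, 13, 5, 12, 6, 14, 17, 16, 3]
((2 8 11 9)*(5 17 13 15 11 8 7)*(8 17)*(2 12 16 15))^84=(17)(9 11 15 16 12)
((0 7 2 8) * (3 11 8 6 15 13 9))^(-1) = (0 8 11 3 9 13 15 6 2 7)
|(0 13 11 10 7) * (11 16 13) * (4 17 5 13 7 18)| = |(0 11 10 18 4 17 5 13 16 7)| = 10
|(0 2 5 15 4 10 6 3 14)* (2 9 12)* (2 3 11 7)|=40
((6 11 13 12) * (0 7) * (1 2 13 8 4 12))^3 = (13)(0 7)(4 11 12 8 6)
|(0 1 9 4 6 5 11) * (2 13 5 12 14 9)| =|(0 1 2 13 5 11)(4 6 12 14 9)| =30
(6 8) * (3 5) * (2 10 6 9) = (2 10 6 8 9)(3 5) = [0, 1, 10, 5, 4, 3, 8, 7, 9, 2, 6]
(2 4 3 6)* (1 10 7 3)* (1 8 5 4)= (1 10 7 3 6 2)(4 8 5)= [0, 10, 1, 6, 8, 4, 2, 3, 5, 9, 7]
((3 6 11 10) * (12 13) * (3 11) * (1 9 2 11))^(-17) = (1 11 9 10 2)(3 6)(12 13)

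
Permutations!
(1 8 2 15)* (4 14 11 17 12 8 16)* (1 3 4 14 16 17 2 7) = [0, 17, 15, 4, 16, 5, 6, 1, 7, 9, 10, 2, 8, 13, 11, 3, 14, 12] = (1 17 12 8 7)(2 15 3 4 16 14 11)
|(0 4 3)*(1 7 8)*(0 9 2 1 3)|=6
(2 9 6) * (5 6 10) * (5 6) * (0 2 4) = (0 2 9 10 6 4) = [2, 1, 9, 3, 0, 5, 4, 7, 8, 10, 6]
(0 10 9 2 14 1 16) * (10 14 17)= (0 14 1 16)(2 17 10 9)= [14, 16, 17, 3, 4, 5, 6, 7, 8, 2, 9, 11, 12, 13, 1, 15, 0, 10]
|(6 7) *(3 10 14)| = 6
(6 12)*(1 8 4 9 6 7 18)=(1 8 4 9 6 12 7 18)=[0, 8, 2, 3, 9, 5, 12, 18, 4, 6, 10, 11, 7, 13, 14, 15, 16, 17, 1]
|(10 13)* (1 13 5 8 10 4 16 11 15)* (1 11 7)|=30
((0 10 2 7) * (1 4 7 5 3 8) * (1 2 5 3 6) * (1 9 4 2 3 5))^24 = (0 9 2)(1 7 6)(4 5 10)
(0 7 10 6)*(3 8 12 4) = (0 7 10 6)(3 8 12 4) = [7, 1, 2, 8, 3, 5, 0, 10, 12, 9, 6, 11, 4]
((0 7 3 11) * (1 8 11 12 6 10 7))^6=(0 8)(1 11)(3 12 6 10 7)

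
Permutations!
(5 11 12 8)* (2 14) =(2 14)(5 11 12 8) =[0, 1, 14, 3, 4, 11, 6, 7, 5, 9, 10, 12, 8, 13, 2]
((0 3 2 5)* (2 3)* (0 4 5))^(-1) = (0 2)(4 5)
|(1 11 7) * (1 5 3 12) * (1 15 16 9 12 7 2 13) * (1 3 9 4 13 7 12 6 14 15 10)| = 15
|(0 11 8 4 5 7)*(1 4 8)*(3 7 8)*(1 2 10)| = 10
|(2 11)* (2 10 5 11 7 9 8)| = 12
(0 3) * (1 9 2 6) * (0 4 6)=[3, 9, 0, 4, 6, 5, 1, 7, 8, 2]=(0 3 4 6 1 9 2)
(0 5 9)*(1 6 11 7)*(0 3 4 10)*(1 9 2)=(0 5 2 1 6 11 7 9 3 4 10)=[5, 6, 1, 4, 10, 2, 11, 9, 8, 3, 0, 7]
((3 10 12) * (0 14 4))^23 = (0 4 14)(3 12 10)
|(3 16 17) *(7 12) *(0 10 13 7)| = 15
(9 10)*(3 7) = [0, 1, 2, 7, 4, 5, 6, 3, 8, 10, 9] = (3 7)(9 10)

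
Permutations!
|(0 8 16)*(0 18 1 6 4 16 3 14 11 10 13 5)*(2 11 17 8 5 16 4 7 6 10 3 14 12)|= |(0 5)(1 10 13 16 18)(2 11 3 12)(6 7)(8 14 17)|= 60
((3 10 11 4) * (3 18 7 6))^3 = (3 4 6 11 7 10 18)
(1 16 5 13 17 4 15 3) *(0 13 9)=[13, 16, 2, 1, 15, 9, 6, 7, 8, 0, 10, 11, 12, 17, 14, 3, 5, 4]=(0 13 17 4 15 3 1 16 5 9)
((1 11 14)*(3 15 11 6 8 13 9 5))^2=((1 6 8 13 9 5 3 15 11 14))^2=(1 8 9 3 11)(5 15 14 6 13)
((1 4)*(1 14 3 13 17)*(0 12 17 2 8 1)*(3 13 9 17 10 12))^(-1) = (0 17 9 3)(1 8 2 13 14 4)(10 12)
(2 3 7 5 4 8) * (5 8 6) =(2 3 7 8)(4 6 5) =[0, 1, 3, 7, 6, 4, 5, 8, 2]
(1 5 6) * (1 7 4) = [0, 5, 2, 3, 1, 6, 7, 4] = (1 5 6 7 4)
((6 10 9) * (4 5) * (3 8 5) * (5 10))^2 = ((3 8 10 9 6 5 4))^2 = (3 10 6 4 8 9 5)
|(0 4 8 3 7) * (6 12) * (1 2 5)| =30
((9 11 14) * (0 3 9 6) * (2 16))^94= (16)(0 14 9)(3 6 11)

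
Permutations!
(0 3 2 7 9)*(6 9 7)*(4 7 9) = [3, 1, 6, 2, 7, 5, 4, 9, 8, 0] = (0 3 2 6 4 7 9)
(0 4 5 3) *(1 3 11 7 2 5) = [4, 3, 5, 0, 1, 11, 6, 2, 8, 9, 10, 7] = (0 4 1 3)(2 5 11 7)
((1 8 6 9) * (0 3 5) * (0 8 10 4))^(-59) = (0 6 4 8 10 5 1 3 9)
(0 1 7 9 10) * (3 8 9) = (0 1 7 3 8 9 10) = [1, 7, 2, 8, 4, 5, 6, 3, 9, 10, 0]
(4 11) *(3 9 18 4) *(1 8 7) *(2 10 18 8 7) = [0, 7, 10, 9, 11, 5, 6, 1, 2, 8, 18, 3, 12, 13, 14, 15, 16, 17, 4] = (1 7)(2 10 18 4 11 3 9 8)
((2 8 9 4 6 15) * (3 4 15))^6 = ((2 8 9 15)(3 4 6))^6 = (2 9)(8 15)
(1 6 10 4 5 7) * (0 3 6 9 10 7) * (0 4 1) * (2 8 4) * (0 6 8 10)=[3, 9, 10, 8, 5, 2, 7, 6, 4, 0, 1]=(0 3 8 4 5 2 10 1 9)(6 7)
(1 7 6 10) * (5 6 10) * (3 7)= (1 3 7 10)(5 6)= [0, 3, 2, 7, 4, 6, 5, 10, 8, 9, 1]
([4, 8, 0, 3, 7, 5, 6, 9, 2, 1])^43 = [4, 8, 0, 3, 7, 5, 6, 9, 2, 1]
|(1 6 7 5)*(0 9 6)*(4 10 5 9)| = 15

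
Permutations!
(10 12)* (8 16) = [0, 1, 2, 3, 4, 5, 6, 7, 16, 9, 12, 11, 10, 13, 14, 15, 8] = (8 16)(10 12)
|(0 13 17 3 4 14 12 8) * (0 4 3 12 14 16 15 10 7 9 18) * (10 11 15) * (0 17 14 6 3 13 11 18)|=12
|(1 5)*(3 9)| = 2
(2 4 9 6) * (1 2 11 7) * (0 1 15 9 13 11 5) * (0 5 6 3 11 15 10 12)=(0 1 2 4 13 15 9 3 11 7 10 12)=[1, 2, 4, 11, 13, 5, 6, 10, 8, 3, 12, 7, 0, 15, 14, 9]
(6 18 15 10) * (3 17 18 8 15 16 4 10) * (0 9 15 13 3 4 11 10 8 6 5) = (0 9 15 4 8 13 3 17 18 16 11 10 5) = [9, 1, 2, 17, 8, 0, 6, 7, 13, 15, 5, 10, 12, 3, 14, 4, 11, 18, 16]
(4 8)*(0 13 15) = (0 13 15)(4 8) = [13, 1, 2, 3, 8, 5, 6, 7, 4, 9, 10, 11, 12, 15, 14, 0]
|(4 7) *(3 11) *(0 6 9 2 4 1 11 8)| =|(0 6 9 2 4 7 1 11 3 8)| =10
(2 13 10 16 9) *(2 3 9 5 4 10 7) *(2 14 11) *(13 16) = (2 16 5 4 10 13 7 14 11)(3 9) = [0, 1, 16, 9, 10, 4, 6, 14, 8, 3, 13, 2, 12, 7, 11, 15, 5]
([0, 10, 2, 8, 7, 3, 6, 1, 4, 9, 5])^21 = [0, 1, 2, 3, 4, 5, 6, 7, 8, 9, 10]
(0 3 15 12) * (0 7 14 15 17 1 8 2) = (0 3 17 1 8 2)(7 14 15 12) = [3, 8, 0, 17, 4, 5, 6, 14, 2, 9, 10, 11, 7, 13, 15, 12, 16, 1]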